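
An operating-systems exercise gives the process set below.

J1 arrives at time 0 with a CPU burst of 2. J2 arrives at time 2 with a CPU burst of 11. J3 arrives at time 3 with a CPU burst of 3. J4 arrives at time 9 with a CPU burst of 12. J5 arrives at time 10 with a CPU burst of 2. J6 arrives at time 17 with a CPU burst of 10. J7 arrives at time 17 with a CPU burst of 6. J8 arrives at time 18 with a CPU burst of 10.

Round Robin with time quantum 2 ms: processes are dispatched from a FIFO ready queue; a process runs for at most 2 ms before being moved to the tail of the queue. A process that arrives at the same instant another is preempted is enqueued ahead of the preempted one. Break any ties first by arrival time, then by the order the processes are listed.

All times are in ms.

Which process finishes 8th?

J8

Timeline: | J1 0-2 | J2 2-4 | J3 4-6 | J2 6-8 | J3 8-9 | J2 9-11 | J4 11-13 | J5 13-15 | J2 15-17 | J4 17-19 | J6 19-21 | J7 21-23 | J2 23-25 | J8 25-27 | J4 27-29 | J6 29-31 | J7 31-33 | J2 33-34 | J8 34-36 | J4 36-38 | J6 38-40 | J7 40-42 | J8 42-44 | J4 44-46 | J6 46-48 | J8 48-50 | J4 50-52 | J6 52-54 | J8 54-56 |
Completion: J1=2  J2=34  J3=9  J4=52  J5=15  J6=54  J7=42  J8=56
Turnaround (C−A): J1=2  J2=32  J3=6  J4=43  J5=5  J6=37  J7=25  J8=38
Finish order: J1 → J3 → J5 → J2 → J7 → J4 → J6 → J8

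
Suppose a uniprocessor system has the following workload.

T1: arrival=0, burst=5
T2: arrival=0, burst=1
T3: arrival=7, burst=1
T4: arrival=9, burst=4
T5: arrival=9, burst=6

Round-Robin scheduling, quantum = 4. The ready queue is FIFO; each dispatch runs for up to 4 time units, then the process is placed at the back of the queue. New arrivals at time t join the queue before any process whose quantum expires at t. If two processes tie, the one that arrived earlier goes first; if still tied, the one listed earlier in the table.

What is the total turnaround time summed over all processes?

26

Schedule: | T1 0-4 | T2 4-5 | T1 5-6 | idle 6-7 | T3 7-8 | idle 8-9 | T4 9-13 | T5 13-19 |
Completion: T1=6  T2=5  T3=8  T4=13  T5=19
Turnaround (C−A): T1=6  T2=5  T3=1  T4=4  T5=10
Turnaround = completion − arrival: T1=6, T2=5, T3=1, T4=4, T5=10
Total turnaround = 6 + 5 + 1 + 4 + 10 = 26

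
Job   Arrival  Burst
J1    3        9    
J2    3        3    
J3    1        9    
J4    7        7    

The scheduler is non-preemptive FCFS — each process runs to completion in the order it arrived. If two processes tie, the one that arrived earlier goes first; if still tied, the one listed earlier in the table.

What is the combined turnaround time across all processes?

66

Schedule: | idle 0-1 | J3 1-10 | J1 10-19 | J2 19-22 | J4 22-29 |
Completion: J1=19  J2=22  J3=10  J4=29
Turnaround = completion − arrival: J1=16, J2=19, J3=9, J4=22
Total turnaround = 16 + 19 + 9 + 22 = 66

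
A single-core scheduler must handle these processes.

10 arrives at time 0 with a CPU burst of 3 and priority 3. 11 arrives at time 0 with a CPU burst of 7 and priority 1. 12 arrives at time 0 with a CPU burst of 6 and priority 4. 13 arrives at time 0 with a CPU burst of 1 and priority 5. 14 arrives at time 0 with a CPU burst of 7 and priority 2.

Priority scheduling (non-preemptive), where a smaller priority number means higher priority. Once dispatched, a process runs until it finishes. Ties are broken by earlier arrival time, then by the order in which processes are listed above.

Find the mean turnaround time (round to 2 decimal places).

Schedule: | 11 0-7 | 14 7-14 | 10 14-17 | 12 17-23 | 13 23-24 |
Completion: 10=17  11=7  12=23  13=24  14=14
Turnaround (C−A): 10=17  11=7  12=23  13=24  14=14
Turnaround times: 10=17, 11=7, 12=23, 13=24, 14=14
Average turnaround = (17+7+23+24+14) / 5 = 85/5 = 17.00

17.00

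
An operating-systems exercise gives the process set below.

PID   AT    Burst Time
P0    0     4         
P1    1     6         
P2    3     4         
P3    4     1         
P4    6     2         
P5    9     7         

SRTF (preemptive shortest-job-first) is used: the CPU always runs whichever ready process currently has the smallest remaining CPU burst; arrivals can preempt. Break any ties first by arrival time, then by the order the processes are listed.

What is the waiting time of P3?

Schedule: | P0 0-4 | P3 4-5 | P2 5-6 | P4 6-8 | P2 8-11 | P1 11-17 | P5 17-24 |
Completion: P0=4  P1=17  P2=11  P3=5  P4=8  P5=24
Turnaround (C−A): P0=4  P1=16  P2=8  P3=1  P4=2  P5=15
Waiting(P3) = turnaround − burst = 1 − 1 = 0

0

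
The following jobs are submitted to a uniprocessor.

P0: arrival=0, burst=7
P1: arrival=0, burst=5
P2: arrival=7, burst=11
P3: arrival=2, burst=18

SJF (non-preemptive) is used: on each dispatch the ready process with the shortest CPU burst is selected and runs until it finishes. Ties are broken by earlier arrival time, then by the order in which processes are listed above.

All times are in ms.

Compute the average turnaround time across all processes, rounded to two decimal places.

Timeline: | P1 0-5 | P0 5-12 | P2 12-23 | P3 23-41 |
Completion: P0=12  P1=5  P2=23  P3=41
Turnaround times: P0=12, P1=5, P2=16, P3=39
Average turnaround = (12+5+16+39) / 4 = 72/4 = 18.00

18.00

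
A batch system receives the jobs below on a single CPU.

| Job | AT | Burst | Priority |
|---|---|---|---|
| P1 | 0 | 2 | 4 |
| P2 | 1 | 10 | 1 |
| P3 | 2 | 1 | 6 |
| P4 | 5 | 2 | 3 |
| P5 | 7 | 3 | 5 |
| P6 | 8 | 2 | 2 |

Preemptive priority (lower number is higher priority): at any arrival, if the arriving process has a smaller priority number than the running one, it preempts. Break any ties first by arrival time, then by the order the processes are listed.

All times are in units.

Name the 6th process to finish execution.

Schedule: | P1 0-1 | P2 1-11 | P6 11-13 | P4 13-15 | P1 15-16 | P5 16-19 | P3 19-20 |
Completion: P1=16  P2=11  P3=20  P4=15  P5=19  P6=13
Turnaround (C−A): P1=16  P2=10  P3=18  P4=10  P5=12  P6=5
Finish order: P2 → P6 → P4 → P1 → P5 → P3

P3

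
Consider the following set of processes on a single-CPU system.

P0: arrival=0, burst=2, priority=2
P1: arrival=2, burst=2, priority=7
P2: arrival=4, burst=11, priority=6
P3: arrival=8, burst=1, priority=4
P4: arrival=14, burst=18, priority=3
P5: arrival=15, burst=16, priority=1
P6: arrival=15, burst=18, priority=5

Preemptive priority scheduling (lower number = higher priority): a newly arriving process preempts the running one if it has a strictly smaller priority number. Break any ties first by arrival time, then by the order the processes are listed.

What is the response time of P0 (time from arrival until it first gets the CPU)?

0

Schedule: | P0 0-2 | P1 2-4 | P2 4-8 | P3 8-9 | P2 9-14 | P4 14-15 | P5 15-31 | P4 31-48 | P6 48-66 | P2 66-68 |
Completion: P0=2  P1=4  P2=68  P3=9  P4=48  P5=31  P6=66
Turnaround (C−A): P0=2  P1=2  P2=64  P3=1  P4=34  P5=16  P6=51
Response(P0) = first start − arrival = 0 − 0 = 0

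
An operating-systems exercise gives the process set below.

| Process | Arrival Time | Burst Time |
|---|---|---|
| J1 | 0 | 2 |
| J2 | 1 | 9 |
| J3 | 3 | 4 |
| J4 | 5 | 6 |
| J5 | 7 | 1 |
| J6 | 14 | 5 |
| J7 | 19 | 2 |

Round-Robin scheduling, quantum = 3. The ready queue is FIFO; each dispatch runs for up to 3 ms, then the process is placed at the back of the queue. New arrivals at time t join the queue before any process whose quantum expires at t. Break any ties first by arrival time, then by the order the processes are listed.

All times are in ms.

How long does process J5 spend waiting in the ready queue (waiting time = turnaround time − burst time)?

7

Gantt: | J1 0-2 | J2 2-5 | J3 5-8 | J4 8-11 | J2 11-14 | J5 14-15 | J3 15-16 | J4 16-19 | J6 19-22 | J2 22-25 | J7 25-27 | J6 27-29 |
Completion: J1=2  J2=25  J3=16  J4=19  J5=15  J6=29  J7=27
Turnaround (C−A): J1=2  J2=24  J3=13  J4=14  J5=8  J6=15  J7=8
Waiting(J5) = turnaround − burst = 8 − 1 = 7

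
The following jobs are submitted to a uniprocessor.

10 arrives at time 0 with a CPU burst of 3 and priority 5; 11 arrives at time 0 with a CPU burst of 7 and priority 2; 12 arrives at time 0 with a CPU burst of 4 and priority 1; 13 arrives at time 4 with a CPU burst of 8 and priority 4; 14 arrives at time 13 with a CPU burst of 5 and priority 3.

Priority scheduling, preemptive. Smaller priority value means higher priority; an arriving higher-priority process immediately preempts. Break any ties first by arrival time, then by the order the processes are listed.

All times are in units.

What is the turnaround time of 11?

11

Schedule: | 12 0-4 | 11 4-11 | 13 11-13 | 14 13-18 | 13 18-24 | 10 24-27 |
Completion: 10=27  11=11  12=4  13=24  14=18
Turnaround(11) = completion − arrival = 11 − 0 = 11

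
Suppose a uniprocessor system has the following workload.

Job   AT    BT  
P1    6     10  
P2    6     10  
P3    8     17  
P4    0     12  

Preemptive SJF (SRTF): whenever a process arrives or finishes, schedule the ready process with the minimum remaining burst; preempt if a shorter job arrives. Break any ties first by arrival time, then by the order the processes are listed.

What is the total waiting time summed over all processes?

Schedule: | P4 0-12 | P1 12-22 | P2 22-32 | P3 32-49 |
Completion: P1=22  P2=32  P3=49  P4=12
Waiting = turnaround − burst: P1=6, P2=16, P3=24, P4=0
Total waiting = 6 + 16 + 24 + 0 = 46

46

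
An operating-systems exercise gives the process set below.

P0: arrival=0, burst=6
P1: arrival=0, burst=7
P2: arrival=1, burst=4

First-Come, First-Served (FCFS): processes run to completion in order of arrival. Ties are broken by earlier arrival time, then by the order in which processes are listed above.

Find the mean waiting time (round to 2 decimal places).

Timeline: | P0 0-6 | P1 6-13 | P2 13-17 |
Completion: P0=6  P1=13  P2=17
Waiting times: P0=0, P1=6, P2=12
Average waiting = (0+6+12) / 3 = 18/3 = 6.00

6.00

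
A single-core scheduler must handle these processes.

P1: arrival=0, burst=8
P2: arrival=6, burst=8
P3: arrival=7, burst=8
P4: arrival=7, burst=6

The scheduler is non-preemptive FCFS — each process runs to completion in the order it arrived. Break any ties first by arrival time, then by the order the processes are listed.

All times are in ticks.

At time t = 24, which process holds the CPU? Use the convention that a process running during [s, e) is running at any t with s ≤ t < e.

Timeline: | P1 0-8 | P2 8-16 | P3 16-24 | P4 24-30 |
Completion: P1=8  P2=16  P3=24  P4=30

P4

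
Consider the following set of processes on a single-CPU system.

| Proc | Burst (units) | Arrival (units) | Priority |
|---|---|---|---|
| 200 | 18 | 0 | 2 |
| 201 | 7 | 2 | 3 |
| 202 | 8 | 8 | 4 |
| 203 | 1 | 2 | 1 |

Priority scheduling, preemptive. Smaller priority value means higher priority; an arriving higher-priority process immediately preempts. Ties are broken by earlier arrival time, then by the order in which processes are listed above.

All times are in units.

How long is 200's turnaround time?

19

Timeline: | 200 0-2 | 203 2-3 | 200 3-19 | 201 19-26 | 202 26-34 |
Completion: 200=19  201=26  202=34  203=3
Turnaround(200) = completion − arrival = 19 − 0 = 19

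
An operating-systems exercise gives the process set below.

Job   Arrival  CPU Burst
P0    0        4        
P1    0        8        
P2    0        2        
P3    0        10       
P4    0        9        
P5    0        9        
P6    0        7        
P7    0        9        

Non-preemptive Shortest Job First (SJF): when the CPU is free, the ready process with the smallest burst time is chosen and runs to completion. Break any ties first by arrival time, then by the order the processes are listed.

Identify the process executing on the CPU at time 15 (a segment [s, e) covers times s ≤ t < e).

P1

Timeline: | P2 0-2 | P0 2-6 | P6 6-13 | P1 13-21 | P4 21-30 | P5 30-39 | P7 39-48 | P3 48-58 |
Completion: P0=6  P1=21  P2=2  P3=58  P4=30  P5=39  P6=13  P7=48
Turnaround (C−A): P0=6  P1=21  P2=2  P3=58  P4=30  P5=39  P6=13  P7=48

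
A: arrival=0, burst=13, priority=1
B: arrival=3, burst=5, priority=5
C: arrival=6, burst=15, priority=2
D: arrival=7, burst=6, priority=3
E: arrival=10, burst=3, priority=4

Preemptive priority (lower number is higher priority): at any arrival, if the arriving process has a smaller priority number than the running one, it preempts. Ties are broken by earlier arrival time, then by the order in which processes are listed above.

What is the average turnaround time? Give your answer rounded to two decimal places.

Gantt: | A 0-13 | C 13-28 | D 28-34 | E 34-37 | B 37-42 |
Completion: A=13  B=42  C=28  D=34  E=37
Turnaround times: A=13, B=39, C=22, D=27, E=27
Average turnaround = (13+39+22+27+27) / 5 = 128/5 = 25.60

25.60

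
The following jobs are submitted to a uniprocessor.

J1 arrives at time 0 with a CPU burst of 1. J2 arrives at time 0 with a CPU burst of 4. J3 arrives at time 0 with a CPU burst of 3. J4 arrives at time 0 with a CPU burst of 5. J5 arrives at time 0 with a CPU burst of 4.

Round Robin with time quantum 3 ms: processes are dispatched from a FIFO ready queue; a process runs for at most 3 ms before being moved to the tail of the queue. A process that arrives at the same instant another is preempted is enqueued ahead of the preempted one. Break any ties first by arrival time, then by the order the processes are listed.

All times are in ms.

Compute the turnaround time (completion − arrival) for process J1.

1

Timeline: | J1 0-1 | J2 1-4 | J3 4-7 | J4 7-10 | J5 10-13 | J2 13-14 | J4 14-16 | J5 16-17 |
Completion: J1=1  J2=14  J3=7  J4=16  J5=17
Turnaround (C−A): J1=1  J2=14  J3=7  J4=16  J5=17
Turnaround(J1) = completion − arrival = 1 − 0 = 1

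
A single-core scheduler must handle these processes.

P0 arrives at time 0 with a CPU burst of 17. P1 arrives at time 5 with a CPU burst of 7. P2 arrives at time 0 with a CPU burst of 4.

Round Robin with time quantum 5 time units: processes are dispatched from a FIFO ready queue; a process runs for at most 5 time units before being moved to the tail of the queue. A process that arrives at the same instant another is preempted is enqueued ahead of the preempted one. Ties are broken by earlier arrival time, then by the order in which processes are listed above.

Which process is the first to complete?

P2

Schedule: | P0 0-5 | P2 5-9 | P1 9-14 | P0 14-19 | P1 19-21 | P0 21-28 |
Completion: P0=28  P1=21  P2=9
Turnaround (C−A): P0=28  P1=16  P2=9
Finish order: P2 → P1 → P0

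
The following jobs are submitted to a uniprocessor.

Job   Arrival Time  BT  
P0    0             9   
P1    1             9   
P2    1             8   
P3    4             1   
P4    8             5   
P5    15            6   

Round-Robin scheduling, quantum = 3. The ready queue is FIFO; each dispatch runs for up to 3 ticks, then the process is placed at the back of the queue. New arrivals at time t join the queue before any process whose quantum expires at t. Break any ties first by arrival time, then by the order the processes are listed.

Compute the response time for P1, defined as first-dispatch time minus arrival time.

2

Schedule: | P0 0-3 | P1 3-6 | P2 6-9 | P0 9-12 | P3 12-13 | P1 13-16 | P4 16-19 | P2 19-22 | P0 22-25 | P5 25-28 | P1 28-31 | P4 31-33 | P2 33-35 | P5 35-38 |
Completion: P0=25  P1=31  P2=35  P3=13  P4=33  P5=38
Turnaround (C−A): P0=25  P1=30  P2=34  P3=9  P4=25  P5=23
Response(P1) = first start − arrival = 3 − 1 = 2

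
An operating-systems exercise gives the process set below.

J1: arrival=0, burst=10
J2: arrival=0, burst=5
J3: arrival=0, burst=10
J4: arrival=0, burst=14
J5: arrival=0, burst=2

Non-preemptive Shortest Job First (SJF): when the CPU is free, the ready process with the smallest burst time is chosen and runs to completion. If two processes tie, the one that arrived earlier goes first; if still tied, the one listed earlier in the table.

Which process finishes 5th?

J4

Schedule: | J5 0-2 | J2 2-7 | J1 7-17 | J3 17-27 | J4 27-41 |
Completion: J1=17  J2=7  J3=27  J4=41  J5=2
Turnaround (C−A): J1=17  J2=7  J3=27  J4=41  J5=2
Finish order: J5 → J2 → J1 → J3 → J4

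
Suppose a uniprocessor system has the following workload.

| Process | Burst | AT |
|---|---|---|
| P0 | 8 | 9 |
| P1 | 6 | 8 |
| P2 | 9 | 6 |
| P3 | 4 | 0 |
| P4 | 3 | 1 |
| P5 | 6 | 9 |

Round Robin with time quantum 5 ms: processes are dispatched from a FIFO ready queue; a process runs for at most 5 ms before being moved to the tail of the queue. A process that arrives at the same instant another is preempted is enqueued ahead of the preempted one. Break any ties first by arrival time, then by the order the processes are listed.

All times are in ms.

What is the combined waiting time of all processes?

Gantt: | P3 0-4 | P4 4-7 | P2 7-12 | P1 12-17 | P0 17-22 | P5 22-27 | P2 27-31 | P1 31-32 | P0 32-35 | P5 35-36 |
Completion: P0=35  P1=32  P2=31  P3=4  P4=7  P5=36
Turnaround (C−A): P0=26  P1=24  P2=25  P3=4  P4=6  P5=27
Waiting = turnaround − burst: P0=18, P1=18, P2=16, P3=0, P4=3, P5=21
Total waiting = 18 + 18 + 16 + 0 + 3 + 21 = 76

76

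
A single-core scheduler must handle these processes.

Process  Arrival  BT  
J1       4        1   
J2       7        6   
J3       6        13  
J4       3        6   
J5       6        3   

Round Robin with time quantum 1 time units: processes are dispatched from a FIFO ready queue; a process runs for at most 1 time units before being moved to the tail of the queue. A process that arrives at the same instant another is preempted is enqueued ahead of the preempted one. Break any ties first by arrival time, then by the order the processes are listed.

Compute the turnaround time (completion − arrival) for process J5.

Timeline: | idle 0-3 | J4 3-4 | J1 4-5 | J4 5-6 | J3 6-7 | J5 7-8 | J4 8-9 | J2 9-10 | J3 10-11 | J5 11-12 | J4 12-13 | J2 13-14 | J3 14-15 | J5 15-16 | J4 16-17 | J2 17-18 | J3 18-19 | J4 19-20 | J2 20-21 | J3 21-22 | J2 22-23 | J3 23-24 | J2 24-25 | J3 25-32 |
Completion: J1=5  J2=25  J3=32  J4=20  J5=16
Turnaround (C−A): J1=1  J2=18  J3=26  J4=17  J5=10
Turnaround(J5) = completion − arrival = 16 − 6 = 10

10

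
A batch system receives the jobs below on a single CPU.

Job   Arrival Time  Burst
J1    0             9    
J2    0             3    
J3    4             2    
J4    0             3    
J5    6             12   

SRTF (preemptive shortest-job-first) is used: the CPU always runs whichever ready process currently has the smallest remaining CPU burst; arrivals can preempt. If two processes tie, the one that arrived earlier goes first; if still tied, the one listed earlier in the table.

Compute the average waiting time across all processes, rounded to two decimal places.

Timeline: | J2 0-3 | J4 3-6 | J3 6-8 | J1 8-17 | J5 17-29 |
Completion: J1=17  J2=3  J3=8  J4=6  J5=29
Turnaround (C−A): J1=17  J2=3  J3=4  J4=6  J5=23
Waiting times: J1=8, J2=0, J3=2, J4=3, J5=11
Average waiting = (8+0+2+3+11) / 5 = 24/5 = 4.80

4.80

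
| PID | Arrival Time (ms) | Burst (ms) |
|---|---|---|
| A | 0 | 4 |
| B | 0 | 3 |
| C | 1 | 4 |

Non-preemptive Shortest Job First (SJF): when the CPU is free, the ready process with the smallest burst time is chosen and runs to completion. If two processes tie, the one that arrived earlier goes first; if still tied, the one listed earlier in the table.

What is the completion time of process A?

Timeline: | B 0-3 | A 3-7 | C 7-11 |
Completion: A=7  B=3  C=11
Turnaround (C−A): A=7  B=3  C=10

7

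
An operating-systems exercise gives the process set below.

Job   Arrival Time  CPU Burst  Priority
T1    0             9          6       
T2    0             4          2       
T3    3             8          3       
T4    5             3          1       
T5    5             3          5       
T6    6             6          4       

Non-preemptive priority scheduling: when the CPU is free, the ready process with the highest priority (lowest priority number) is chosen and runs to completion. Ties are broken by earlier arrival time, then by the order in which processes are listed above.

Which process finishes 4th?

T6

Schedule: | T2 0-4 | T3 4-12 | T4 12-15 | T6 15-21 | T5 21-24 | T1 24-33 |
Completion: T1=33  T2=4  T3=12  T4=15  T5=24  T6=21
Turnaround (C−A): T1=33  T2=4  T3=9  T4=10  T5=19  T6=15
Finish order: T2 → T3 → T4 → T6 → T5 → T1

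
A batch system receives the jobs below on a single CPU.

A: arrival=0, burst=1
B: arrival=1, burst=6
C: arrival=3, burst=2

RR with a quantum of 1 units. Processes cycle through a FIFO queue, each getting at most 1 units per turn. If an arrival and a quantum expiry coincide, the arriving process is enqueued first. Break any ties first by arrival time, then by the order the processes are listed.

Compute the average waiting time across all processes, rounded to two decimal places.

1.00

Timeline: | A 0-1 | B 1-3 | C 3-4 | B 4-5 | C 5-6 | B 6-9 |
Completion: A=1  B=9  C=6
Waiting times: A=0, B=2, C=1
Average waiting = (0+2+1) / 3 = 3/3 = 1.00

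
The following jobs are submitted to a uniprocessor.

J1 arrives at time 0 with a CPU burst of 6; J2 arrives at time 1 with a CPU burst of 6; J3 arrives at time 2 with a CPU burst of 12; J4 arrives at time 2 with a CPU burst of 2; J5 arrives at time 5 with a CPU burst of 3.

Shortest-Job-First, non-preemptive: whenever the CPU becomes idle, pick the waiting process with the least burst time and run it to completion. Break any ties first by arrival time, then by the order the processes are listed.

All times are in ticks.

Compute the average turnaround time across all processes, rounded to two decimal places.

12.20

Timeline: | J1 0-6 | J4 6-8 | J5 8-11 | J2 11-17 | J3 17-29 |
Completion: J1=6  J2=17  J3=29  J4=8  J5=11
Turnaround times: J1=6, J2=16, J3=27, J4=6, J5=6
Average turnaround = (6+16+27+6+6) / 5 = 61/5 = 12.20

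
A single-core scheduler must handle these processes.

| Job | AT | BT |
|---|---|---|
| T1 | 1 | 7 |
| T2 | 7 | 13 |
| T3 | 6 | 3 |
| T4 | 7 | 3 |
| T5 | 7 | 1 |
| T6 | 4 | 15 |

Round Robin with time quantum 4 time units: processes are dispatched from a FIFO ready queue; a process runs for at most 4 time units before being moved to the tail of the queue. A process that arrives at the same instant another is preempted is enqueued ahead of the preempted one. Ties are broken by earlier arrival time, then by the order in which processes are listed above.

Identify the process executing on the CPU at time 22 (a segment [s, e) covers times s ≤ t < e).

Schedule: | idle 0-1 | T1 1-5 | T6 5-9 | T1 9-12 | T3 12-15 | T2 15-19 | T4 19-22 | T5 22-23 | T6 23-27 | T2 27-31 | T6 31-35 | T2 35-39 | T6 39-42 | T2 42-43 |
Completion: T1=12  T2=43  T3=15  T4=22  T5=23  T6=42
Turnaround (C−A): T1=11  T2=36  T3=9  T4=15  T5=16  T6=38

T5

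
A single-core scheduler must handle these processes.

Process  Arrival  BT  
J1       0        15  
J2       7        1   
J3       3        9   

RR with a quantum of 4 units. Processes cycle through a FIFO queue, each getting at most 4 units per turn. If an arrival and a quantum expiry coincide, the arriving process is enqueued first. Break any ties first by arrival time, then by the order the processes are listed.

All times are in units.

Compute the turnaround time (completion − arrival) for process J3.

19

Gantt: | J1 0-4 | J3 4-8 | J1 8-12 | J2 12-13 | J3 13-17 | J1 17-21 | J3 21-22 | J1 22-25 |
Completion: J1=25  J2=13  J3=22
Turnaround (C−A): J1=25  J2=6  J3=19
Turnaround(J3) = completion − arrival = 22 − 3 = 19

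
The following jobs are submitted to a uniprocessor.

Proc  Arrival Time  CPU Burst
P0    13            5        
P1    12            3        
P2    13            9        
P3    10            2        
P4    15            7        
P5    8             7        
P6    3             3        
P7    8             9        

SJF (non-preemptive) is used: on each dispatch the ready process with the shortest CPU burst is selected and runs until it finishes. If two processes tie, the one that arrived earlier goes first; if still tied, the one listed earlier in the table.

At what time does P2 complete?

50

Timeline: | idle 0-3 | P6 3-6 | idle 6-8 | P5 8-15 | P3 15-17 | P1 17-20 | P0 20-25 | P4 25-32 | P7 32-41 | P2 41-50 |
Completion: P0=25  P1=20  P2=50  P3=17  P4=32  P5=15  P6=6  P7=41
Turnaround (C−A): P0=12  P1=8  P2=37  P3=7  P4=17  P5=7  P6=3  P7=33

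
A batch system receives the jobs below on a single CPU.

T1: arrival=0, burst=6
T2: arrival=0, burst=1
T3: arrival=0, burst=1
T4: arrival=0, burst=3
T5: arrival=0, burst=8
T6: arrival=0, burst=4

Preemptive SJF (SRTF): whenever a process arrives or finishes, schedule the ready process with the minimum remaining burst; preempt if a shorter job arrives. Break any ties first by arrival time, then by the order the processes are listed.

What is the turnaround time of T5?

23

Timeline: | T2 0-1 | T3 1-2 | T4 2-5 | T6 5-9 | T1 9-15 | T5 15-23 |
Completion: T1=15  T2=1  T3=2  T4=5  T5=23  T6=9
Turnaround(T5) = completion − arrival = 23 − 0 = 23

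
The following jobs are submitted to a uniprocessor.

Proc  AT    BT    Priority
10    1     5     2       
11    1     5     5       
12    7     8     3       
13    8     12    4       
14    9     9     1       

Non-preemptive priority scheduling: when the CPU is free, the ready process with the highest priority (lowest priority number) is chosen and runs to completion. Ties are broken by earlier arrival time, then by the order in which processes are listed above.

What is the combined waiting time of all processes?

Timeline: | idle 0-1 | 10 1-6 | 11 6-11 | 14 11-20 | 12 20-28 | 13 28-40 |
Completion: 10=6  11=11  12=28  13=40  14=20
Waiting = turnaround − burst: 10=0, 11=5, 12=13, 13=20, 14=2
Total waiting = 0 + 5 + 13 + 20 + 2 = 40

40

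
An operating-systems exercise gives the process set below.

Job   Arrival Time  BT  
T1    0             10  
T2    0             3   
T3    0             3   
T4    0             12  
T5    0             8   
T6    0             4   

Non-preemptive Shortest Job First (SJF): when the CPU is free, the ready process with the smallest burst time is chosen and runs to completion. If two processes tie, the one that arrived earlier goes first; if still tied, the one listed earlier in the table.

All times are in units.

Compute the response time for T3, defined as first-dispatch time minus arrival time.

3

Gantt: | T2 0-3 | T3 3-6 | T6 6-10 | T5 10-18 | T1 18-28 | T4 28-40 |
Completion: T1=28  T2=3  T3=6  T4=40  T5=18  T6=10
Response(T3) = first start − arrival = 3 − 0 = 3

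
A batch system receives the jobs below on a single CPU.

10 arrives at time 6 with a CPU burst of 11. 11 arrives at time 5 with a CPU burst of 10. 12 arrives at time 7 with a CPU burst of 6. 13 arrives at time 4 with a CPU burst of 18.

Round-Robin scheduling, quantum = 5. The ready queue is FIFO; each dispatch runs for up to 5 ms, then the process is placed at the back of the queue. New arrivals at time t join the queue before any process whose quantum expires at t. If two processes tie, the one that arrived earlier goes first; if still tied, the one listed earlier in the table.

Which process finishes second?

12

Gantt: | idle 0-4 | 13 4-9 | 11 9-14 | 10 14-19 | 12 19-24 | 13 24-29 | 11 29-34 | 10 34-39 | 12 39-40 | 13 40-45 | 10 45-46 | 13 46-49 |
Completion: 10=46  11=34  12=40  13=49
Turnaround (C−A): 10=40  11=29  12=33  13=45
Finish order: 11 → 12 → 10 → 13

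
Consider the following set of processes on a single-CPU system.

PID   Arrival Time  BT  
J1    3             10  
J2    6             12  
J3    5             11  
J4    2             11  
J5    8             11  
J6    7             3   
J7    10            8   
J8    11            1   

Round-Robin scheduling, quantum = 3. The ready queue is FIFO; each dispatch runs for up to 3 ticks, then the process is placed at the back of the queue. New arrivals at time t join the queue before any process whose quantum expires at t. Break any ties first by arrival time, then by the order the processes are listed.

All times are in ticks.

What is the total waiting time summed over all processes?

306

Schedule: | idle 0-2 | J4 2-5 | J1 5-8 | J3 8-11 | J4 11-14 | J2 14-17 | J6 17-20 | J5 20-23 | J1 23-26 | J7 26-29 | J8 29-30 | J3 30-33 | J4 33-36 | J2 36-39 | J5 39-42 | J1 42-45 | J7 45-48 | J3 48-51 | J4 51-53 | J2 53-56 | J5 56-59 | J1 59-60 | J7 60-62 | J3 62-64 | J2 64-67 | J5 67-69 |
Completion: J1=60  J2=67  J3=64  J4=53  J5=69  J6=20  J7=62  J8=30
Turnaround (C−A): J1=57  J2=61  J3=59  J4=51  J5=61  J6=13  J7=52  J8=19
Waiting = turnaround − burst: J1=47, J2=49, J3=48, J4=40, J5=50, J6=10, J7=44, J8=18
Total waiting = 47 + 49 + 48 + 40 + 50 + 10 + 44 + 18 = 306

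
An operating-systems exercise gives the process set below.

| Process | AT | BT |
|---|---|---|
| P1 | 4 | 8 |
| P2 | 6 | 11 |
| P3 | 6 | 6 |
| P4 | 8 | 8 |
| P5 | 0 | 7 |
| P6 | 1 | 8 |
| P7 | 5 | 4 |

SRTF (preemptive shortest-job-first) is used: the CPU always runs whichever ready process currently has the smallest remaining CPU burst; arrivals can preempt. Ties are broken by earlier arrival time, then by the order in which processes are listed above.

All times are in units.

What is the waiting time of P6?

Schedule: | P5 0-7 | P7 7-11 | P3 11-17 | P6 17-25 | P1 25-33 | P4 33-41 | P2 41-52 |
Completion: P1=33  P2=52  P3=17  P4=41  P5=7  P6=25  P7=11
Turnaround (C−A): P1=29  P2=46  P3=11  P4=33  P5=7  P6=24  P7=6
Waiting(P6) = turnaround − burst = 24 − 8 = 16

16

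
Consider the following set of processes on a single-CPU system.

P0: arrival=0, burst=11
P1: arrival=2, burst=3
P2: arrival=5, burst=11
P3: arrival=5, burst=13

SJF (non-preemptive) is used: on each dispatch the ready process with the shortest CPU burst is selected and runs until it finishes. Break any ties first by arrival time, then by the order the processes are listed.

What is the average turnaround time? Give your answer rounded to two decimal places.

19.00

Gantt: | P0 0-11 | P1 11-14 | P2 14-25 | P3 25-38 |
Completion: P0=11  P1=14  P2=25  P3=38
Turnaround (C−A): P0=11  P1=12  P2=20  P3=33
Turnaround times: P0=11, P1=12, P2=20, P3=33
Average turnaround = (11+12+20+33) / 4 = 76/4 = 19.00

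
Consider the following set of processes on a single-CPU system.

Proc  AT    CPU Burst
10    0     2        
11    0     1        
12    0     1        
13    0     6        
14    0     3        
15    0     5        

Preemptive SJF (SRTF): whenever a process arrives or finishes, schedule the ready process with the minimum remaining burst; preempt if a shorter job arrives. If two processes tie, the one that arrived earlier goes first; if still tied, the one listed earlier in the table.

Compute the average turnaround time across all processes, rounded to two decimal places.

Gantt: | 11 0-1 | 12 1-2 | 10 2-4 | 14 4-7 | 15 7-12 | 13 12-18 |
Completion: 10=4  11=1  12=2  13=18  14=7  15=12
Turnaround (C−A): 10=4  11=1  12=2  13=18  14=7  15=12
Turnaround times: 10=4, 11=1, 12=2, 13=18, 14=7, 15=12
Average turnaround = (4+1+2+18+7+12) / 6 = 44/6 = 7.33

7.33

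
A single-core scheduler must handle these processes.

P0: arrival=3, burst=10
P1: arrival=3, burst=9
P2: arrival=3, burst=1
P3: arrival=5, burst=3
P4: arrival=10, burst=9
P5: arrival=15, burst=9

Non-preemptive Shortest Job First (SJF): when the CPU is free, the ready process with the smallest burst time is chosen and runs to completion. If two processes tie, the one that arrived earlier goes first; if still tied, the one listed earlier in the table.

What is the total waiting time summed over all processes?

Timeline: | idle 0-3 | P2 3-4 | P1 4-13 | P3 13-16 | P4 16-25 | P5 25-34 | P0 34-44 |
Completion: P0=44  P1=13  P2=4  P3=16  P4=25  P5=34
Waiting = turnaround − burst: P0=31, P1=1, P2=0, P3=8, P4=6, P5=10
Total waiting = 31 + 1 + 0 + 8 + 6 + 10 = 56

56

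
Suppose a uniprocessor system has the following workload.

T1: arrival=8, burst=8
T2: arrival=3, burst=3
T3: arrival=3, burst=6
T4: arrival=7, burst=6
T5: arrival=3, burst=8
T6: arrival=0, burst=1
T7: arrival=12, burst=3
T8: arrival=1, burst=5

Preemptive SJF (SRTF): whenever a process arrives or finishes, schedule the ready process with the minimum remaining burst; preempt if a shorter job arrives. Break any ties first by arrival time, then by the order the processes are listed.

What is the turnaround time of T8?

Schedule: | T6 0-1 | T8 1-6 | T2 6-9 | T3 9-15 | T7 15-18 | T4 18-24 | T5 24-32 | T1 32-40 |
Completion: T1=40  T2=9  T3=15  T4=24  T5=32  T6=1  T7=18  T8=6
Turnaround(T8) = completion − arrival = 6 − 1 = 5

5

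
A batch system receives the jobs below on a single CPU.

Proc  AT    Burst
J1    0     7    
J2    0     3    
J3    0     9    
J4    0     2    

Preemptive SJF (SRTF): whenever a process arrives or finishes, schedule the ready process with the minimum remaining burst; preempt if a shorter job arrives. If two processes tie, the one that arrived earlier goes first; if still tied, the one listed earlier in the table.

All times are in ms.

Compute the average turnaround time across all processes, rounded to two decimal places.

Timeline: | J4 0-2 | J2 2-5 | J1 5-12 | J3 12-21 |
Completion: J1=12  J2=5  J3=21  J4=2
Turnaround (C−A): J1=12  J2=5  J3=21  J4=2
Turnaround times: J1=12, J2=5, J3=21, J4=2
Average turnaround = (12+5+21+2) / 4 = 40/4 = 10.00

10.00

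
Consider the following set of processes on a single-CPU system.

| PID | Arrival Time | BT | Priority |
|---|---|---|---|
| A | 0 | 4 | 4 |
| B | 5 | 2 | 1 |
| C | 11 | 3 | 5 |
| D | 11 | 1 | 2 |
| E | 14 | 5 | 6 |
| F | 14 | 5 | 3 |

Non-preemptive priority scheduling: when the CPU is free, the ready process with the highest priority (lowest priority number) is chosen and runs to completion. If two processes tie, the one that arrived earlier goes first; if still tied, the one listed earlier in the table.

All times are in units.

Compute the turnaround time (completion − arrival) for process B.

2

Timeline: | A 0-4 | idle 4-5 | B 5-7 | idle 7-11 | D 11-12 | C 12-15 | F 15-20 | E 20-25 |
Completion: A=4  B=7  C=15  D=12  E=25  F=20
Turnaround(B) = completion − arrival = 7 − 5 = 2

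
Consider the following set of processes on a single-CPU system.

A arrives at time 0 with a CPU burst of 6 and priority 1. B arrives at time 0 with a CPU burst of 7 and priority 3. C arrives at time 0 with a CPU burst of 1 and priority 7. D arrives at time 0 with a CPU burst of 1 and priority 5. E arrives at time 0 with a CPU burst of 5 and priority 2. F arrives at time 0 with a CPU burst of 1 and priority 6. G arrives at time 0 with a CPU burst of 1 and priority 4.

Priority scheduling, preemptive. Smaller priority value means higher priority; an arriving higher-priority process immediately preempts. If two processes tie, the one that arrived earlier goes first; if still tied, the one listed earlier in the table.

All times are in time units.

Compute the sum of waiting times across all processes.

Schedule: | A 0-6 | E 6-11 | B 11-18 | G 18-19 | D 19-20 | F 20-21 | C 21-22 |
Completion: A=6  B=18  C=22  D=20  E=11  F=21  G=19
Turnaround (C−A): A=6  B=18  C=22  D=20  E=11  F=21  G=19
Waiting = turnaround − burst: A=0, B=11, C=21, D=19, E=6, F=20, G=18
Total waiting = 0 + 11 + 21 + 19 + 6 + 20 + 18 = 95

95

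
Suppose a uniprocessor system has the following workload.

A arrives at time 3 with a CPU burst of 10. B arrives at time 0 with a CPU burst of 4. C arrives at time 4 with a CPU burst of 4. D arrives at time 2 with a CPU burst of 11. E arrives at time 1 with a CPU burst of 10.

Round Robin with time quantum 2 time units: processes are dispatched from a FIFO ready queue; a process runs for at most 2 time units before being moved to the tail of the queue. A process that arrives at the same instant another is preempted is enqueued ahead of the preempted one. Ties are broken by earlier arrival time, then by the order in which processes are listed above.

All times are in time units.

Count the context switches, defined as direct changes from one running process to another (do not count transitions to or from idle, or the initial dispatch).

19

Schedule: | B 0-2 | E 2-4 | D 4-6 | B 6-8 | A 8-10 | C 10-12 | E 12-14 | D 14-16 | A 16-18 | C 18-20 | E 20-22 | D 22-24 | A 24-26 | E 26-28 | D 28-30 | A 30-32 | E 32-34 | D 34-36 | A 36-38 | D 38-39 |
Completion: A=38  B=8  C=20  D=39  E=34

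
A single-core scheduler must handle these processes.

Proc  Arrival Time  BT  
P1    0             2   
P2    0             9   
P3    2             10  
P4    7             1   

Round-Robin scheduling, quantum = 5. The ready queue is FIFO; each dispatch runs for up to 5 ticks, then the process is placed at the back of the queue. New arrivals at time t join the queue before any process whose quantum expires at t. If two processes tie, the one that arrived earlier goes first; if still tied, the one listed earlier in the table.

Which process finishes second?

Timeline: | P1 0-2 | P2 2-7 | P3 7-12 | P4 12-13 | P2 13-17 | P3 17-22 |
Completion: P1=2  P2=17  P3=22  P4=13
Turnaround (C−A): P1=2  P2=17  P3=20  P4=6
Finish order: P1 → P4 → P2 → P3

P4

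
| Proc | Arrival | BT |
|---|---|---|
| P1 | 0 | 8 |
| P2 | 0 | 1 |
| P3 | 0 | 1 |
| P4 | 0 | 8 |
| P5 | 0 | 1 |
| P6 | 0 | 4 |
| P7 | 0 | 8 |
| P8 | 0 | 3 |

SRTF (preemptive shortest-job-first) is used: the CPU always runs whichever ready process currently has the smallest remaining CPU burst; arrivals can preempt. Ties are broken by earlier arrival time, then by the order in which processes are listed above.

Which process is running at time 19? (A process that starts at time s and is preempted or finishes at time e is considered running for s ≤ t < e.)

Timeline: | P2 0-1 | P3 1-2 | P5 2-3 | P8 3-6 | P6 6-10 | P1 10-18 | P4 18-26 | P7 26-34 |
Completion: P1=18  P2=1  P3=2  P4=26  P5=3  P6=10  P7=34  P8=6

P4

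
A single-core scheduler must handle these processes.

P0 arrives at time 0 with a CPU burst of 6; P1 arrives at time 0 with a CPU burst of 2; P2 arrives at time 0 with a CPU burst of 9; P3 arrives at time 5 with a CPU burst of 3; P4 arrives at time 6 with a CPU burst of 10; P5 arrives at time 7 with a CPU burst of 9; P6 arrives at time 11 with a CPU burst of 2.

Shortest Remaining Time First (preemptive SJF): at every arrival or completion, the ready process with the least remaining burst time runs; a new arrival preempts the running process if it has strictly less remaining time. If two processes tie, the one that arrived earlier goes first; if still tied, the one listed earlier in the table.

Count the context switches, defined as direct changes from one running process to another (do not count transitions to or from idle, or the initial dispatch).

6

Schedule: | P1 0-2 | P0 2-8 | P3 8-11 | P6 11-13 | P2 13-22 | P5 22-31 | P4 31-41 |
Completion: P0=8  P1=2  P2=22  P3=11  P4=41  P5=31  P6=13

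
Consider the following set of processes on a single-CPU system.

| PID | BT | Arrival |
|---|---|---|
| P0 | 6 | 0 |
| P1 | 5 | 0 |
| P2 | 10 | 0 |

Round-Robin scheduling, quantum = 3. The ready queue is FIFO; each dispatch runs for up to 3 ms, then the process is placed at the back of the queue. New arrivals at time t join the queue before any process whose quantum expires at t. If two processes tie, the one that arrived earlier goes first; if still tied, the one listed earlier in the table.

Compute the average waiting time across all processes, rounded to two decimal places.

8.67

Schedule: | P0 0-3 | P1 3-6 | P2 6-9 | P0 9-12 | P1 12-14 | P2 14-21 |
Completion: P0=12  P1=14  P2=21
Turnaround (C−A): P0=12  P1=14  P2=21
Waiting times: P0=6, P1=9, P2=11
Average waiting = (6+9+11) / 3 = 26/3 = 8.67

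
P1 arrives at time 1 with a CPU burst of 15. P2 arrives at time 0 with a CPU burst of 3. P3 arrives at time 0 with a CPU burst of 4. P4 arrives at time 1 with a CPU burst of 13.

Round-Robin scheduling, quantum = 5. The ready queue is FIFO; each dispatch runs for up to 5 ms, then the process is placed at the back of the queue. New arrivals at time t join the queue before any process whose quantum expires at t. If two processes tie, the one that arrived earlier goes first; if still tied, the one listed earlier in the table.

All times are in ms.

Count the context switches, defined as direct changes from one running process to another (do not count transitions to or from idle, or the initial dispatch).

7

Gantt: | P2 0-3 | P3 3-7 | P1 7-12 | P4 12-17 | P1 17-22 | P4 22-27 | P1 27-32 | P4 32-35 |
Completion: P1=32  P2=3  P3=7  P4=35
Turnaround (C−A): P1=31  P2=3  P3=7  P4=34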